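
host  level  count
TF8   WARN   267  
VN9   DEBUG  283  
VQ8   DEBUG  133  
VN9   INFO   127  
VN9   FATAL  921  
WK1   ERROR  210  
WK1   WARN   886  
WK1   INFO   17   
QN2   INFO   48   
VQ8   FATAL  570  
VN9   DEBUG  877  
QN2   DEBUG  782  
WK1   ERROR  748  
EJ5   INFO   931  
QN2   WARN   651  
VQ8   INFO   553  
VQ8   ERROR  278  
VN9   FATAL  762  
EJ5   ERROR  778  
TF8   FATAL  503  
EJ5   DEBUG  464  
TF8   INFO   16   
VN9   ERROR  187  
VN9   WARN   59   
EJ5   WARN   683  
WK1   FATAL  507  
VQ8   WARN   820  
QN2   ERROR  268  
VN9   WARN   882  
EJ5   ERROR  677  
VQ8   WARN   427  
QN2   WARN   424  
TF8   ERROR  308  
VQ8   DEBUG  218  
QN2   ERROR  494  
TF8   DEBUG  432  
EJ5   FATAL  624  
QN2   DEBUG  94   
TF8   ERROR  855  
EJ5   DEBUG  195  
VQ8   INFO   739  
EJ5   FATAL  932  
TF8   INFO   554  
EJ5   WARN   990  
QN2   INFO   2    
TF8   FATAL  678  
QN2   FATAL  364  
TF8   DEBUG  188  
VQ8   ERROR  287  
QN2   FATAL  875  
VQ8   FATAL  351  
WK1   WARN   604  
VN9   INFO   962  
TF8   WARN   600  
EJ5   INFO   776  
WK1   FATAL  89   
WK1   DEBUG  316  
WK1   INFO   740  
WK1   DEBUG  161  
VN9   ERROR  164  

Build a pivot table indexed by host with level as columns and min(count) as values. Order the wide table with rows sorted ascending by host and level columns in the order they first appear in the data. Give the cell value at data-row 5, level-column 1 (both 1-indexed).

427

With rows sorted ascending by host, row 5 is host=VQ8. level columns in first-appearance order: WARN, DEBUG, INFO, FATAL, ERROR; column 1 is WARN.
Long rows with host=VQ8, level=WARN: min(820, 427) = 427.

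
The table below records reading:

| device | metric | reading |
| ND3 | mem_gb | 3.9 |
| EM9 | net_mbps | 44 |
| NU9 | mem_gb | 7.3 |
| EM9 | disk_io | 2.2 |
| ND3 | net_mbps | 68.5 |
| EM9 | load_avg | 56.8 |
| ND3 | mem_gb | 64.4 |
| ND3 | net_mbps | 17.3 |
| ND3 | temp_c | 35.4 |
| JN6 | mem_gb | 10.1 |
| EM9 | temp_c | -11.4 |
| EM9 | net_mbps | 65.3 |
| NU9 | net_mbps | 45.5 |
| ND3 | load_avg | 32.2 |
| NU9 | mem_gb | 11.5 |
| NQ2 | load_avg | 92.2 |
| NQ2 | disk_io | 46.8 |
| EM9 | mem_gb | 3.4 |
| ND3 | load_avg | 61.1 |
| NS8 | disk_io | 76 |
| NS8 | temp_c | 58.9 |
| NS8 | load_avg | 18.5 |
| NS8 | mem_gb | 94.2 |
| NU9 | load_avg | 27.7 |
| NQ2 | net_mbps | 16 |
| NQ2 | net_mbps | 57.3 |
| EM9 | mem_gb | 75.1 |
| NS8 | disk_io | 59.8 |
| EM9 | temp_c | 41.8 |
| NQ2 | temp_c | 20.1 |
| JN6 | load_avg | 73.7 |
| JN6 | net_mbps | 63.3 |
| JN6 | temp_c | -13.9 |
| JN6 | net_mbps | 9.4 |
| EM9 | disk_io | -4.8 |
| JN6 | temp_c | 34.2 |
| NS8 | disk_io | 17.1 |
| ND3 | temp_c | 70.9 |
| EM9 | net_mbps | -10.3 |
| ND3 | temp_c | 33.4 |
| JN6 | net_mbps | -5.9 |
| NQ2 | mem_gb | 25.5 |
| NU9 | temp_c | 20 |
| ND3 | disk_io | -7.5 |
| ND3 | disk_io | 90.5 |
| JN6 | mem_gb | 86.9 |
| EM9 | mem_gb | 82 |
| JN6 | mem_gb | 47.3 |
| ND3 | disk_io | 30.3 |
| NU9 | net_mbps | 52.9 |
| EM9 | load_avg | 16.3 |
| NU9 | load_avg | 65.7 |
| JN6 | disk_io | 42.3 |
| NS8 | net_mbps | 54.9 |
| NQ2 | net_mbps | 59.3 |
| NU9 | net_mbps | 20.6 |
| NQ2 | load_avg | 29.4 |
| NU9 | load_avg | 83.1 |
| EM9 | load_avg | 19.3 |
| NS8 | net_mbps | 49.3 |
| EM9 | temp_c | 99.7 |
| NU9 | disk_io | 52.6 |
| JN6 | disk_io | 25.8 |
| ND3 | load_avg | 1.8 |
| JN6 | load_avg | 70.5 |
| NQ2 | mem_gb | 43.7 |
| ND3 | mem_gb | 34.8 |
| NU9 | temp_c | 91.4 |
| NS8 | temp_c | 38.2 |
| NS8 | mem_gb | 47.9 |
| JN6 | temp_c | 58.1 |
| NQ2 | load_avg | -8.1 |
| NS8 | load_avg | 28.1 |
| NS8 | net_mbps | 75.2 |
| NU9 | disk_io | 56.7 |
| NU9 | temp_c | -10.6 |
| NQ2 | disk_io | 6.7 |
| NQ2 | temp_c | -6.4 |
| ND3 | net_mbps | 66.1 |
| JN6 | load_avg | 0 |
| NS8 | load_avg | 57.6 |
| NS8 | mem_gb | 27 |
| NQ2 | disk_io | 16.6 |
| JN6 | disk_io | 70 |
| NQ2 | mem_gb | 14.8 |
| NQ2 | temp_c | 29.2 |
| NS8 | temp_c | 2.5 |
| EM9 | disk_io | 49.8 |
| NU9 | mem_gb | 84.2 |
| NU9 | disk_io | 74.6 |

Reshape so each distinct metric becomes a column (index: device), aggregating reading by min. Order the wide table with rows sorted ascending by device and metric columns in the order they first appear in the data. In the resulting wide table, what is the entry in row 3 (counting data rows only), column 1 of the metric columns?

With rows sorted ascending by device, row 3 is device=ND3. metric columns in first-appearance order: mem_gb, net_mbps, disk_io, load_avg, temp_c; column 1 is mem_gb.
Long rows with device=ND3, metric=mem_gb: min(3.9, 64.4, 34.8) = 3.9.

3.9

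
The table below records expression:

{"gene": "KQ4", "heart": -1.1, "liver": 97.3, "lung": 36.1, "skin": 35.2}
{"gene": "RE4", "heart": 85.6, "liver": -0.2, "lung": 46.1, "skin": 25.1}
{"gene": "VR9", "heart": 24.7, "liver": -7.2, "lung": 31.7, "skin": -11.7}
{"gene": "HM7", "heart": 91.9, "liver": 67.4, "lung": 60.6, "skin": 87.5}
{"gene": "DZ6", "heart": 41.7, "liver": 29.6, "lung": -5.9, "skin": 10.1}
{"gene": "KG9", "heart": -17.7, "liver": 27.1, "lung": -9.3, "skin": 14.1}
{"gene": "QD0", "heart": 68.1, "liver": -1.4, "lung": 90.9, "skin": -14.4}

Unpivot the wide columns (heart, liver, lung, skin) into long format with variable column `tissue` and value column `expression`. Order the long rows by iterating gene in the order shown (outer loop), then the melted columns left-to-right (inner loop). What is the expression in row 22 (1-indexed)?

28 rows total (7 × 4). Row 22: index ⌊(22-1)/4⌋ = 5 into gene → KG9; (22-1) mod 4 = 1 into the melted columns → liver.
So row 22 is (KG9, liver, 27.1); expression = 27.1.

27.1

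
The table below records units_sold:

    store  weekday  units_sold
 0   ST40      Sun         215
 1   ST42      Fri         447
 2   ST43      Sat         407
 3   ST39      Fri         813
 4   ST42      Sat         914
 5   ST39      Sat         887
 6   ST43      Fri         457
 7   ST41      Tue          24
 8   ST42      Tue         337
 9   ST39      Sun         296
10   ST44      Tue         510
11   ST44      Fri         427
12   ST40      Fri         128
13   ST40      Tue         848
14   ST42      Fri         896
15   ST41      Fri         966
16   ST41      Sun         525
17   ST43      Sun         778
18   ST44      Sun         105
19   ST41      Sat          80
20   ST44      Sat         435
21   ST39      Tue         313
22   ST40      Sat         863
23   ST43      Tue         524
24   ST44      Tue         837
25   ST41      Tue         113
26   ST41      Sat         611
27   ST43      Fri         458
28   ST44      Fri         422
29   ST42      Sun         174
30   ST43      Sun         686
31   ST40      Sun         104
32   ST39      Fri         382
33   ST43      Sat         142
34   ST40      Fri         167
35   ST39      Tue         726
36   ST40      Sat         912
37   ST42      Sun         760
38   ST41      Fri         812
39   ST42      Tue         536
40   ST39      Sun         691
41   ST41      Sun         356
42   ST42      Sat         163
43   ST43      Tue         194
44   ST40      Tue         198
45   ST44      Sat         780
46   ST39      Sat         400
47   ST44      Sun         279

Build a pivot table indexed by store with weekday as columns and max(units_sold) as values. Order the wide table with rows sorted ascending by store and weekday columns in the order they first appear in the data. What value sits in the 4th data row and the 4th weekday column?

With rows sorted ascending by store, row 4 is store=ST42. weekday columns in first-appearance order: Sun, Fri, Sat, Tue; column 4 is Tue.
Long rows with store=ST42, weekday=Tue: max(337, 536) = 536.

536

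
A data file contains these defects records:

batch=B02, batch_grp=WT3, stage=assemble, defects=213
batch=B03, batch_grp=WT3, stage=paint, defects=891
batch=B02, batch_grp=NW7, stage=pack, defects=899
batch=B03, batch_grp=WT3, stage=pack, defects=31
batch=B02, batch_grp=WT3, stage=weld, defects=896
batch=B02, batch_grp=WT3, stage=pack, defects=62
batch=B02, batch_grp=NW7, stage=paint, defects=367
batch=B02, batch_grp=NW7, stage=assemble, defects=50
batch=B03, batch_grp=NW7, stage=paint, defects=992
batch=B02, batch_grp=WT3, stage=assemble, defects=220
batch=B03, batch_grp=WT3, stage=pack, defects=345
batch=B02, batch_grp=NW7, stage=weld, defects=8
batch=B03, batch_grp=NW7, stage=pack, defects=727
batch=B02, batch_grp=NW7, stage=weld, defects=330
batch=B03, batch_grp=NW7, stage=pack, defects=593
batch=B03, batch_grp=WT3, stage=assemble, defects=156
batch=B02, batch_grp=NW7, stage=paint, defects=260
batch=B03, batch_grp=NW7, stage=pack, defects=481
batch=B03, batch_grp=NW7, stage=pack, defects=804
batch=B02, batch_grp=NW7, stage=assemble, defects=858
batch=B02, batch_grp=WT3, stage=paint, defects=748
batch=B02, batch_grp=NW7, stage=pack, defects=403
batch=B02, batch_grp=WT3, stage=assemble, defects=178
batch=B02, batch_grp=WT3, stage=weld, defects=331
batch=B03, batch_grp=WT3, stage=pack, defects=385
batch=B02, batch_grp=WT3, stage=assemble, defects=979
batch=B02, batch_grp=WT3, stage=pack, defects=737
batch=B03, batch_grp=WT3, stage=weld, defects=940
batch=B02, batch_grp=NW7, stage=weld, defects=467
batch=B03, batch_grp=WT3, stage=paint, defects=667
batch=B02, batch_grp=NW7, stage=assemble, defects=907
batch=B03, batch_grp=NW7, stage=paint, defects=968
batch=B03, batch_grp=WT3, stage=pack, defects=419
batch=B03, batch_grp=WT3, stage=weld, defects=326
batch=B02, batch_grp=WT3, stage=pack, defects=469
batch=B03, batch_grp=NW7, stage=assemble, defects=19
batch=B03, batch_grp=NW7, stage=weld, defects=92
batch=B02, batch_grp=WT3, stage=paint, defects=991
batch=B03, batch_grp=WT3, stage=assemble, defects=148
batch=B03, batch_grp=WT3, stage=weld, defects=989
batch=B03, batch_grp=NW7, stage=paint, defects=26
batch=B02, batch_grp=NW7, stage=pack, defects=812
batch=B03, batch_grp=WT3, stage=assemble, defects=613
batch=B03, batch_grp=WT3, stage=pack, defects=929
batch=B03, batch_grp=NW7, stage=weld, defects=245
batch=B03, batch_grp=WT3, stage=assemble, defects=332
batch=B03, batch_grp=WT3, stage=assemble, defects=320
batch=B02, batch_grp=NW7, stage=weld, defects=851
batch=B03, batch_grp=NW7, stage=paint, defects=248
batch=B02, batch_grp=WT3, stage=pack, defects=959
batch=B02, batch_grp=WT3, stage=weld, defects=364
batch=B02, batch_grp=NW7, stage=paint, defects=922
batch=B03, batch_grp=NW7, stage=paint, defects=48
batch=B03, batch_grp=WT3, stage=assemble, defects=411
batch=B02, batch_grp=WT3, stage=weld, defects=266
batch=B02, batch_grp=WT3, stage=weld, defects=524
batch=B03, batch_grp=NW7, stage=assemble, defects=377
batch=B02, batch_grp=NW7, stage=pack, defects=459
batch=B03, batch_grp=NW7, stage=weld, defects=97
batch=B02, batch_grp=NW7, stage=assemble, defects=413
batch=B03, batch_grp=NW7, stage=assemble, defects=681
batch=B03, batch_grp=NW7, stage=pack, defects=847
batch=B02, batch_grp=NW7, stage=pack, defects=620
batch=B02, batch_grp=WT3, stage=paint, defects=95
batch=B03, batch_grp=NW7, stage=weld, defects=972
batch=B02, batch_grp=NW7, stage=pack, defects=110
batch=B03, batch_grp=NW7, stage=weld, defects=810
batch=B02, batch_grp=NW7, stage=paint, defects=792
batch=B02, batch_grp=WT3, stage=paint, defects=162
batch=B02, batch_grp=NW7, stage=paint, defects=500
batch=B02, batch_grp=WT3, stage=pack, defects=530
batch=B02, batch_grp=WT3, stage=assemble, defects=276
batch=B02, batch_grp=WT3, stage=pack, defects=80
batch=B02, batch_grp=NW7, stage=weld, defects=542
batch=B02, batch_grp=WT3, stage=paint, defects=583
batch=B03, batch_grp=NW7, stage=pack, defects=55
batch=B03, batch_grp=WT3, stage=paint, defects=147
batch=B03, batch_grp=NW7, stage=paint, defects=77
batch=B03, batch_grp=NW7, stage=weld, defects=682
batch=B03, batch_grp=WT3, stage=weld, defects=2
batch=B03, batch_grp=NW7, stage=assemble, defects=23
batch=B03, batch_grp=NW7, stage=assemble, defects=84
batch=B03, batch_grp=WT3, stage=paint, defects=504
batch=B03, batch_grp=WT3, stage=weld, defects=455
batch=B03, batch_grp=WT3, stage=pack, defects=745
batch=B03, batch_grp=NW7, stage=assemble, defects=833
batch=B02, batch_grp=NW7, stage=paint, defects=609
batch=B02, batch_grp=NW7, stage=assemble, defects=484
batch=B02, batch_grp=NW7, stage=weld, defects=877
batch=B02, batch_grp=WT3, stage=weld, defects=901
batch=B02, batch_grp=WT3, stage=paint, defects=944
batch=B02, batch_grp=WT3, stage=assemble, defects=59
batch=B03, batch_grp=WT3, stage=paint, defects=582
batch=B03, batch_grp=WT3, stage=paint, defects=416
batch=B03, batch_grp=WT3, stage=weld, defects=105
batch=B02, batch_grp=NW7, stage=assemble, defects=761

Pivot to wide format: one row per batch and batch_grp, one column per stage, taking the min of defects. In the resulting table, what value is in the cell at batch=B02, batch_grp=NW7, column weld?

Rows with batch=B02, batch_grp=NW7 and stage=weld: defects values are 8, 330, 467, 851, 542, 877.
min(8, 330, 467, 851, 542, 877) = 8.

8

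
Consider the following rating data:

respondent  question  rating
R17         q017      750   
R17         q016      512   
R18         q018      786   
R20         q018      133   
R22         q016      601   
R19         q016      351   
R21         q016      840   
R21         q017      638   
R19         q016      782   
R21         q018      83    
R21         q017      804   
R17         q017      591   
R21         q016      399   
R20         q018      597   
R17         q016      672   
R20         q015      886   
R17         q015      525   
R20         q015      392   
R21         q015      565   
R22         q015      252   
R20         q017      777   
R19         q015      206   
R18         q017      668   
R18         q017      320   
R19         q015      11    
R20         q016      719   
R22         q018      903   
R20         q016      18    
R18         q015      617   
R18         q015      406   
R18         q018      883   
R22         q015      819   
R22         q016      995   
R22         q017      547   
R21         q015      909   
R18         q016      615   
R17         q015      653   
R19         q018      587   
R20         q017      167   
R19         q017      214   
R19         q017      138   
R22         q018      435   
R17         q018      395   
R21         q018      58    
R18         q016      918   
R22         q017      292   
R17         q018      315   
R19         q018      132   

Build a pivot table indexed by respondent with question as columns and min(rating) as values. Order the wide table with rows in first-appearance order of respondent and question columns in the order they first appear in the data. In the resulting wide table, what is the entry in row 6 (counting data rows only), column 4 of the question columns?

With rows in first-appearance order of respondent, row 6 is respondent=R21. question columns in first-appearance order: q017, q016, q018, q015; column 4 is q015.
Long rows with respondent=R21, question=q015: min(565, 909) = 565.

565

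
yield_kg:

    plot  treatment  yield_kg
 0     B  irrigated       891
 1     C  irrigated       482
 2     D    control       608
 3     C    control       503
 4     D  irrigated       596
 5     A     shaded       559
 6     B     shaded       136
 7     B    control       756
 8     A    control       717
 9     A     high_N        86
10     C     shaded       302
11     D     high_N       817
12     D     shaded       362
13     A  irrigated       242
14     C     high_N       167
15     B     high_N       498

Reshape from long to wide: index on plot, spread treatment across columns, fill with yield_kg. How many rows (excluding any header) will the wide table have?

4

4 distinct plot values → 4 rows.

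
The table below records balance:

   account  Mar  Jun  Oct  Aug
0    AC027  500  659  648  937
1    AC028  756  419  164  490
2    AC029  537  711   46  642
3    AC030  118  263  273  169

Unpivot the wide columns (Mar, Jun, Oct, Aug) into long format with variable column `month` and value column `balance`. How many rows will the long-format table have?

16

4 account values × 4 melted columns = 16 rows.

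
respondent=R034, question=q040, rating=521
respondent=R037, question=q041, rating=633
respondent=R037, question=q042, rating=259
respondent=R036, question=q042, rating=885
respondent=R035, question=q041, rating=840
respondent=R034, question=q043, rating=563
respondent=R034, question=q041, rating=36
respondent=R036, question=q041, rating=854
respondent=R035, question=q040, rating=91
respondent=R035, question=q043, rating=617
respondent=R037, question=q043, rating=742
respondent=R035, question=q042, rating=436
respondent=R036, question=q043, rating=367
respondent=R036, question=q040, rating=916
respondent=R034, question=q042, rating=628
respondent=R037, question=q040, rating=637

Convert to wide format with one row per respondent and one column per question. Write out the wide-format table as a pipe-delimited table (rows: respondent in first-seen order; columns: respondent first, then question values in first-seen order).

| respondent | q040 | q041 | q042 | q043 |
| R034 | 521 | 36 | 628 | 563 |
| R037 | 637 | 633 | 259 | 742 |
| R036 | 916 | 854 | 885 | 367 |
| R035 | 91 | 840 | 436 | 617 |

Columns: respondent plus the 4 distinct question values (q040, q041, q042, q043).
For example, row R034 column q040 takes rating=521 from the long row (R034, q040).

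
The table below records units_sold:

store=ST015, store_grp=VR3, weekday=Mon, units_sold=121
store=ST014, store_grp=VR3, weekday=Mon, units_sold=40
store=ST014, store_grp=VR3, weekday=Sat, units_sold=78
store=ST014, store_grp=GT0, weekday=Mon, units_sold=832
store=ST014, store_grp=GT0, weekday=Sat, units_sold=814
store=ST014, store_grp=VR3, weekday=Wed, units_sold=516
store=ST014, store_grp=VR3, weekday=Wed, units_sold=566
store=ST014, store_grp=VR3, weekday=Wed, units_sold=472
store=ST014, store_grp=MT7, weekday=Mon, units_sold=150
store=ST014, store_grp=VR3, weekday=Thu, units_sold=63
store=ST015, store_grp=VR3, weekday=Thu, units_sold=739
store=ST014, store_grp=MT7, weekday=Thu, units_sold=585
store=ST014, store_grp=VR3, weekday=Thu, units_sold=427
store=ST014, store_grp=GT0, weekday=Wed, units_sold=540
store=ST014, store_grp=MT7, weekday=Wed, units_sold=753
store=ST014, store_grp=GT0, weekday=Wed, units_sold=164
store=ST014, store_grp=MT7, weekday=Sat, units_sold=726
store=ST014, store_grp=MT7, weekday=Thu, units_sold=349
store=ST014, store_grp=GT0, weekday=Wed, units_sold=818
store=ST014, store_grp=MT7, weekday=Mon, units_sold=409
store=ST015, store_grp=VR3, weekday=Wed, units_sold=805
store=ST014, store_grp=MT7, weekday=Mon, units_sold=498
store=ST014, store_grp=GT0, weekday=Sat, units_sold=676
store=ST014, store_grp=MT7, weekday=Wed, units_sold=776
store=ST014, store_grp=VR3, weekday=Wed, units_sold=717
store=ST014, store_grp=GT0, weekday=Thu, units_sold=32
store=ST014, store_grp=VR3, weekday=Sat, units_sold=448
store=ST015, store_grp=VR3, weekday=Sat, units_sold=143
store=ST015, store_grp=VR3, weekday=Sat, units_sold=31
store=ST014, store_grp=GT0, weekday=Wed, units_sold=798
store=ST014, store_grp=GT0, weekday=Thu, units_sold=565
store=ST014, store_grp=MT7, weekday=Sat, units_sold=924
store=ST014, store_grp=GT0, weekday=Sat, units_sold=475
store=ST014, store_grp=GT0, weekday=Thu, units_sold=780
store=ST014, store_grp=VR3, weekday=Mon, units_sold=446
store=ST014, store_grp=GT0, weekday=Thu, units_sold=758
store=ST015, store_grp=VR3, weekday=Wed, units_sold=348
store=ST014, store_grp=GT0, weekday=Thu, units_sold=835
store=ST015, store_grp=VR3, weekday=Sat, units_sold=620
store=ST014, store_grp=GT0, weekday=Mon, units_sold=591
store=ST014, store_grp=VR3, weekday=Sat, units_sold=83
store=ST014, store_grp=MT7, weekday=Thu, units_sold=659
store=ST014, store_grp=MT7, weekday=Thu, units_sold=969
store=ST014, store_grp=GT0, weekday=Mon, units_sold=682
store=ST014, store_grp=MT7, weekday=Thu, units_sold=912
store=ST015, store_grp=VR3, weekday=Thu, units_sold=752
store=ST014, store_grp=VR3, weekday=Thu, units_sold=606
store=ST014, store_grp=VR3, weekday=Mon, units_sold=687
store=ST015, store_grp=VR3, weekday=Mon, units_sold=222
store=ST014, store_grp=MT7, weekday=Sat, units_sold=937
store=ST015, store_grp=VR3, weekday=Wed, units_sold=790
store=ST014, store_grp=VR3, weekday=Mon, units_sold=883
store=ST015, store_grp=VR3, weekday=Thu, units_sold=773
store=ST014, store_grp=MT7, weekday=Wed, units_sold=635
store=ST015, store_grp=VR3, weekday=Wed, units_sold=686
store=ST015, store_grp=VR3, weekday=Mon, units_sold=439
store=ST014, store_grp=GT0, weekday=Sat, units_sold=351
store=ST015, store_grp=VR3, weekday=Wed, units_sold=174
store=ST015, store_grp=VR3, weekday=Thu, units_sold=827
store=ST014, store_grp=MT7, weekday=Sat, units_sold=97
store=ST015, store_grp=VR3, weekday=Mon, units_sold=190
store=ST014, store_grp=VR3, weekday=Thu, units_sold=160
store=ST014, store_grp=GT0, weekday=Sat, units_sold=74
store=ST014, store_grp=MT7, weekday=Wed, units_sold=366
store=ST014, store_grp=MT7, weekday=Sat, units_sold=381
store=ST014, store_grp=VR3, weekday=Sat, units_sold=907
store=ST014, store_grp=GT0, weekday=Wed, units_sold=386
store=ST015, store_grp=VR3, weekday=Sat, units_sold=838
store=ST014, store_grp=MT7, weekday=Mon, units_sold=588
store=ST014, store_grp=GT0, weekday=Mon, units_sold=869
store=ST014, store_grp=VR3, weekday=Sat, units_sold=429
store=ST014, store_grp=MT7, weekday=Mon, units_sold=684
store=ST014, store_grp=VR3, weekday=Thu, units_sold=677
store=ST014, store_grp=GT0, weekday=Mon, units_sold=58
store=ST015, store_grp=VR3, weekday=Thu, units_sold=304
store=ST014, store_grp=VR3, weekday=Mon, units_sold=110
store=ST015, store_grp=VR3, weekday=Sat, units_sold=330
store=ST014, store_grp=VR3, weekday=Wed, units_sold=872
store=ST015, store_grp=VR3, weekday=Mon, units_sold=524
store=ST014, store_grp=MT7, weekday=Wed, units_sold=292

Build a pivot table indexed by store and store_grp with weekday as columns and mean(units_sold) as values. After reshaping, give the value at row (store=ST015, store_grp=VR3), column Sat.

392.40

Rows with store=ST015, store_grp=VR3 and weekday=Sat: units_sold values are 143, 31, 620, 838, 330.
(143 + 31 + 620 + 838 + 330) / 5 = 392.40.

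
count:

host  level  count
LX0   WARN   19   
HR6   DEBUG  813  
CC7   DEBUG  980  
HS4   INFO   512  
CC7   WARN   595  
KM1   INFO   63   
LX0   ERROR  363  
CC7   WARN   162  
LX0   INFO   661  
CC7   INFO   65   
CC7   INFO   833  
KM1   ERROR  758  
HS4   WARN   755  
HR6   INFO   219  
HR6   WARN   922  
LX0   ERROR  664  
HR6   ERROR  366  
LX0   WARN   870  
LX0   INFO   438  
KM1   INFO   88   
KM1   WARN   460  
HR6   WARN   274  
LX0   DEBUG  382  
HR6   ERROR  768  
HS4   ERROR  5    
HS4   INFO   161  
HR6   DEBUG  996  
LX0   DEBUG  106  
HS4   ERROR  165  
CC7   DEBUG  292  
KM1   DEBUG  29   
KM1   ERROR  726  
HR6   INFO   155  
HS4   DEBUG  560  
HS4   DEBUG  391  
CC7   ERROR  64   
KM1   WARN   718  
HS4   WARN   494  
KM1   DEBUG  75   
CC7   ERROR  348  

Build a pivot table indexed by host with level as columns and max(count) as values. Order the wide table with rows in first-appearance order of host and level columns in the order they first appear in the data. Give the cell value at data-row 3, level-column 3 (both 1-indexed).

833

With rows in first-appearance order of host, row 3 is host=CC7. level columns in first-appearance order: WARN, DEBUG, INFO, ERROR; column 3 is INFO.
Long rows with host=CC7, level=INFO: max(65, 833) = 833.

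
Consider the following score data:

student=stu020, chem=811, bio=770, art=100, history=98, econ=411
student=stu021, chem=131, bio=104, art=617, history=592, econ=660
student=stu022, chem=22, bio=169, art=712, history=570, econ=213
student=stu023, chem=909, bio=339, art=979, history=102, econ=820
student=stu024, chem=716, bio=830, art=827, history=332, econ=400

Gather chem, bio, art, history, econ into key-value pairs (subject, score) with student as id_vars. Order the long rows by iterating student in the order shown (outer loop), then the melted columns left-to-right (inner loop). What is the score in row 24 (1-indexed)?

332

25 rows total (5 × 5). Row 24: index ⌊(24-1)/5⌋ = 4 into student → stu024; (24-1) mod 5 = 3 into the melted columns → history.
So row 24 is (stu024, history, 332); score = 332.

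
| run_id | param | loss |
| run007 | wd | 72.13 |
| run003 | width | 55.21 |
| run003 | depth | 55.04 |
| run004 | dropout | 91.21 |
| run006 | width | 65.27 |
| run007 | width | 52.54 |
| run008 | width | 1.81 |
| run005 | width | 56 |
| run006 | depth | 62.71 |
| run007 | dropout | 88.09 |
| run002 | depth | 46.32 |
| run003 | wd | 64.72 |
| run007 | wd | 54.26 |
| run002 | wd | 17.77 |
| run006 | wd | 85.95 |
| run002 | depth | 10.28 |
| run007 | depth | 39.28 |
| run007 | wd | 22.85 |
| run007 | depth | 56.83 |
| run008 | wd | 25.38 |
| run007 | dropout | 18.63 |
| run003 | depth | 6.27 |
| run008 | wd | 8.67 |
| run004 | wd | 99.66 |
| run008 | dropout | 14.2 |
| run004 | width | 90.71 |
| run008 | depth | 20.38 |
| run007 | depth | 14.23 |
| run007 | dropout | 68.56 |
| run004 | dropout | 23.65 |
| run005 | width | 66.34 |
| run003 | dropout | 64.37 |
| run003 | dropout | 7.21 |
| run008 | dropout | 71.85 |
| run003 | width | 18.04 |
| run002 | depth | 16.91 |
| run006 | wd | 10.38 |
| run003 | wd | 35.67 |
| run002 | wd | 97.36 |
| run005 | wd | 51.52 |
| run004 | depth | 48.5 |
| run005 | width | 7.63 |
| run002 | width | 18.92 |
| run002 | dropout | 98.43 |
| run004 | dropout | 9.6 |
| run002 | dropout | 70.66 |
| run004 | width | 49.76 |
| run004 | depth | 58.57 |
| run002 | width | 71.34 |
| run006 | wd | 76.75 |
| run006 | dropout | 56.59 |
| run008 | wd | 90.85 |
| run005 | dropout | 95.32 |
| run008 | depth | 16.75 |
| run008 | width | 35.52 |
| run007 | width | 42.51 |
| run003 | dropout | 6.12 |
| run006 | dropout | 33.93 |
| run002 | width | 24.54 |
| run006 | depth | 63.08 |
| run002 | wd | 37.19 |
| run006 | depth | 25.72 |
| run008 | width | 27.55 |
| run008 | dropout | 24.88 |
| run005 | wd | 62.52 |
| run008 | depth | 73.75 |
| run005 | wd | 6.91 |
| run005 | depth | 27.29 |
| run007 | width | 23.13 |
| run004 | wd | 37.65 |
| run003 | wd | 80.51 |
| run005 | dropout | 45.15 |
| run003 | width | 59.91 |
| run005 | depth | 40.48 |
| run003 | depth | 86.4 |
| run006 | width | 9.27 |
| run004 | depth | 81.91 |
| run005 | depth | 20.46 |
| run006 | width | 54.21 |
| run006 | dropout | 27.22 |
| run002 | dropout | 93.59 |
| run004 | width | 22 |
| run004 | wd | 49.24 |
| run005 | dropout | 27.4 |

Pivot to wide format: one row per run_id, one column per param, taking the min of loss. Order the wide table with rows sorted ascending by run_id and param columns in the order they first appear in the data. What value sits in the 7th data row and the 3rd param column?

With rows sorted ascending by run_id, row 7 is run_id=run008. param columns in first-appearance order: wd, width, depth, dropout; column 3 is depth.
Long rows with run_id=run008, param=depth: min(20.38, 16.75, 73.75) = 16.75.

16.75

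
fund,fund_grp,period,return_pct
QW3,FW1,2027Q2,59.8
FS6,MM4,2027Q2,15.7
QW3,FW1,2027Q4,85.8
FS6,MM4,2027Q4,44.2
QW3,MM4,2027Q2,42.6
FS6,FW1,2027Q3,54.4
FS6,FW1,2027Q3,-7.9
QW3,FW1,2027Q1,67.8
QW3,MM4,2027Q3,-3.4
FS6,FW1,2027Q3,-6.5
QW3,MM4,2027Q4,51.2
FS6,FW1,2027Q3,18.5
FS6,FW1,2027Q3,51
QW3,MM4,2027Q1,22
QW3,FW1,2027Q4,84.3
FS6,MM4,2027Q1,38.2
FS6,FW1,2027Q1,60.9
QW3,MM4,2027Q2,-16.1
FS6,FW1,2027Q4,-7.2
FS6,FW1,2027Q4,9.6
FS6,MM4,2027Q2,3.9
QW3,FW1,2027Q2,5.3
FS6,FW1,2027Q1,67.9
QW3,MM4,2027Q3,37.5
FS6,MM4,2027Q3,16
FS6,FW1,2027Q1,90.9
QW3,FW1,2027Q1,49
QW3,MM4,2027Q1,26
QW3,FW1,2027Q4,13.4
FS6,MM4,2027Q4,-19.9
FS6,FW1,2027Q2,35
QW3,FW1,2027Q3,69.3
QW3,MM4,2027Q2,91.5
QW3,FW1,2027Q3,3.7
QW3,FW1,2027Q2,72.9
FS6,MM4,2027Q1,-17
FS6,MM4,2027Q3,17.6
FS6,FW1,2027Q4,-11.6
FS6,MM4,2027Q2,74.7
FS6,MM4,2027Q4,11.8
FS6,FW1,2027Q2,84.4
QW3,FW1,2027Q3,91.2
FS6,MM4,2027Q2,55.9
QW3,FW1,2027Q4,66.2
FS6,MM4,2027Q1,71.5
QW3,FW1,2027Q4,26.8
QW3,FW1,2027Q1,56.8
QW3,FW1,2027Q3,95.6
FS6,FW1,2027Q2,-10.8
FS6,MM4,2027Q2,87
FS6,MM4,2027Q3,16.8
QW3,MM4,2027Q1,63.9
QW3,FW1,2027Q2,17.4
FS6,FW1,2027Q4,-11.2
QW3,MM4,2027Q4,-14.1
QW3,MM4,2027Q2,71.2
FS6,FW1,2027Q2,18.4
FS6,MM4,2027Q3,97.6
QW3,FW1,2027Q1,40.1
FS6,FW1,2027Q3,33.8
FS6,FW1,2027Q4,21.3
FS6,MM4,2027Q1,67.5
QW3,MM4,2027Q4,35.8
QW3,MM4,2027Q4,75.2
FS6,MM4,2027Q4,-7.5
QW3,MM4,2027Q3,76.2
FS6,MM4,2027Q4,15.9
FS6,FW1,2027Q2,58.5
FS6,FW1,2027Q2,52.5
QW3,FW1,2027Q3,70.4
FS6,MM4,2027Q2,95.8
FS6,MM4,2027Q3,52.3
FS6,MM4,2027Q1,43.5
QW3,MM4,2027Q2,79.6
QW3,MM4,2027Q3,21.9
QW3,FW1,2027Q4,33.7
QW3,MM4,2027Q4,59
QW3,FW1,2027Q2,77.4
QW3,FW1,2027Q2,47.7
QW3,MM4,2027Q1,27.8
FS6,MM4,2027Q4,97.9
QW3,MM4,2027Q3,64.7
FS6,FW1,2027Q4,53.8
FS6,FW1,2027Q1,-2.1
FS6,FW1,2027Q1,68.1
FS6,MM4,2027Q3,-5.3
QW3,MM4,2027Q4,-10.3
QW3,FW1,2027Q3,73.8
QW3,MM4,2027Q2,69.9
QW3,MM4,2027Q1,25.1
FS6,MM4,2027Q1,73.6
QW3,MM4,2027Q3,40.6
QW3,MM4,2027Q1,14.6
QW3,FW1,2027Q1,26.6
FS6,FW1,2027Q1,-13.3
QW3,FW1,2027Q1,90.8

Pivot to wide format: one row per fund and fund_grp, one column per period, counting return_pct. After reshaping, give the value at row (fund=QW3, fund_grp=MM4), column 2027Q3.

6

Rows with fund=QW3, fund_grp=MM4 and period=2027Q3: return_pct values are -3.4, 37.5, 76.2, 21.9, 64.7, 40.6.
6 rows match — count = 6.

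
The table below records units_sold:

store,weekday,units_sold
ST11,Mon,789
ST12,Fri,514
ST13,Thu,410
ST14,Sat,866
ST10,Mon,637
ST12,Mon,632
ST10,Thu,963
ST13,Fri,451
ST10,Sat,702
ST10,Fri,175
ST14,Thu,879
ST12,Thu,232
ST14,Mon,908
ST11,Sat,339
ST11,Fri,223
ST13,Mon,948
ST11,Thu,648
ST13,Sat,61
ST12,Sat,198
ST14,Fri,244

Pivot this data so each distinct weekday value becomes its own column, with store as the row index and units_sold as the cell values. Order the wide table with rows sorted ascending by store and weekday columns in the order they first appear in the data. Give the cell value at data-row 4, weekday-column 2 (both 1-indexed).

451

With rows sorted ascending by store, row 4 is store=ST13. weekday columns in first-appearance order: Mon, Fri, Thu, Sat; column 2 is Fri.
Long rows with store=ST13, weekday=Fri: units_sold = 451.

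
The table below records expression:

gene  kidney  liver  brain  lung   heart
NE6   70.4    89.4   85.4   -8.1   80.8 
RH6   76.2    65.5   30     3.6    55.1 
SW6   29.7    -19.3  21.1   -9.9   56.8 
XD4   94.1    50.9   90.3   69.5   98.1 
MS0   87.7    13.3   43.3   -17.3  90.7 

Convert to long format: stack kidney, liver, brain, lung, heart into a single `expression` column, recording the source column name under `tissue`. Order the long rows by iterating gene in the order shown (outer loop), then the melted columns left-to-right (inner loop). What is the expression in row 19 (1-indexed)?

25 rows total (5 × 5). Row 19: index ⌊(19-1)/5⌋ = 3 into gene → XD4; (19-1) mod 5 = 3 into the melted columns → lung.
So row 19 is (XD4, lung, 69.5); expression = 69.5.

69.5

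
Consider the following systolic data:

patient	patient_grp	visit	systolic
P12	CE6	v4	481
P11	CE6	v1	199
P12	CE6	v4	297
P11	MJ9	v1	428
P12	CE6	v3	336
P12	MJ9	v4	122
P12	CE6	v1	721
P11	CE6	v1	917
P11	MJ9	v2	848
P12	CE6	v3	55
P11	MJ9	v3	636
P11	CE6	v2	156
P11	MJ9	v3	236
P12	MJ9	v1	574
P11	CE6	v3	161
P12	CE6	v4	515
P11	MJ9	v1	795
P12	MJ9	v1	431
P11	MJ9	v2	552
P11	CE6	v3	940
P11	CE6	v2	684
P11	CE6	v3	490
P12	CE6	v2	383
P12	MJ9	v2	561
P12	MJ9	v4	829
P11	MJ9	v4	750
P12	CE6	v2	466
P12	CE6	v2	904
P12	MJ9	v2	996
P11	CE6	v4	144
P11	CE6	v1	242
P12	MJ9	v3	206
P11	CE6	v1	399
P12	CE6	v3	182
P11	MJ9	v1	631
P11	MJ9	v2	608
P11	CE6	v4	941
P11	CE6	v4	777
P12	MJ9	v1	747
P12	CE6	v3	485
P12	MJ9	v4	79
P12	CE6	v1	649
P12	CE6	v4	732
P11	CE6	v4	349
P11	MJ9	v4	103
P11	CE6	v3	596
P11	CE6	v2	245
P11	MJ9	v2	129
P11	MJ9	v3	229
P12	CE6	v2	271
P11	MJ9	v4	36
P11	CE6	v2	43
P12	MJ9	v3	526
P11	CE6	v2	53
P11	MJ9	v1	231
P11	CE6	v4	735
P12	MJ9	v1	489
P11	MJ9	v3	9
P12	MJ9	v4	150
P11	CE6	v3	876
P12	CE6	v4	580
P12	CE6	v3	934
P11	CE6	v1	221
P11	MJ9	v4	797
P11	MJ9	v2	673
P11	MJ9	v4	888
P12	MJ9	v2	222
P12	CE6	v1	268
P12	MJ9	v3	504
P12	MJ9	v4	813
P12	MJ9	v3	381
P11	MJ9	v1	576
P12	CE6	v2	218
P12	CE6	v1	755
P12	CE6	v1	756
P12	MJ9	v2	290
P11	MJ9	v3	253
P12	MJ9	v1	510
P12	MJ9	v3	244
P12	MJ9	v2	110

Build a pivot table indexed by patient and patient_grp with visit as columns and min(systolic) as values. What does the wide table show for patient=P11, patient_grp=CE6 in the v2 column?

43

Rows with patient=P11, patient_grp=CE6 and visit=v2: systolic values are 156, 684, 245, 43, 53.
min(156, 684, 245, 43, 53) = 43.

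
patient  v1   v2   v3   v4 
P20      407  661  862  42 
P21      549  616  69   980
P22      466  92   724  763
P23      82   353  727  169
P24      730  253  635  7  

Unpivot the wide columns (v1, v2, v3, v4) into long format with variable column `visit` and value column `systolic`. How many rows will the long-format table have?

20

5 patient values × 4 melted columns = 20 rows.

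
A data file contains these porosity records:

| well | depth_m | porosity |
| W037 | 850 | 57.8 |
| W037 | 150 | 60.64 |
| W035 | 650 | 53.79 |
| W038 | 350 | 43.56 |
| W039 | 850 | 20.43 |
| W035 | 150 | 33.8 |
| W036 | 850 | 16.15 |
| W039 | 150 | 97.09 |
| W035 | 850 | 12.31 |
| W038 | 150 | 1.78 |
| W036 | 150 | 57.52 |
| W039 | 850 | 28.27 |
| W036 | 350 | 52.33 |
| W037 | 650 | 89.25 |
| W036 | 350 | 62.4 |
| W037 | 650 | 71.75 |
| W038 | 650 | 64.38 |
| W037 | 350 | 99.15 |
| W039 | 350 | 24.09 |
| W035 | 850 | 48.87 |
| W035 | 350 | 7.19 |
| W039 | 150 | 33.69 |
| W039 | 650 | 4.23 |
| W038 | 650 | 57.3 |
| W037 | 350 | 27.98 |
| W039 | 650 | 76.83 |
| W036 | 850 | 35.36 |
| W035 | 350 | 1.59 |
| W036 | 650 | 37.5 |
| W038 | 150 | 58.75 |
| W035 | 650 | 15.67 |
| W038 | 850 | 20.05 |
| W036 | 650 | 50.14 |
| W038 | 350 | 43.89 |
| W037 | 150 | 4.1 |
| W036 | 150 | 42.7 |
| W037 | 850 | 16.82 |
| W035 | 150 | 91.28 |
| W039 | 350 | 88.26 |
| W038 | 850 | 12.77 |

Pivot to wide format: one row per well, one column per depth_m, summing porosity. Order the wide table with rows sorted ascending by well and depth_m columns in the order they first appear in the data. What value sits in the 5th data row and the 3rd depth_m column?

81.06

With rows sorted ascending by well, row 5 is well=W039. depth_m columns in first-appearance order: 850, 150, 650, 350; column 3 is 650.
Long rows with well=W039, depth_m=650: 4.23 + 76.83 = 81.06.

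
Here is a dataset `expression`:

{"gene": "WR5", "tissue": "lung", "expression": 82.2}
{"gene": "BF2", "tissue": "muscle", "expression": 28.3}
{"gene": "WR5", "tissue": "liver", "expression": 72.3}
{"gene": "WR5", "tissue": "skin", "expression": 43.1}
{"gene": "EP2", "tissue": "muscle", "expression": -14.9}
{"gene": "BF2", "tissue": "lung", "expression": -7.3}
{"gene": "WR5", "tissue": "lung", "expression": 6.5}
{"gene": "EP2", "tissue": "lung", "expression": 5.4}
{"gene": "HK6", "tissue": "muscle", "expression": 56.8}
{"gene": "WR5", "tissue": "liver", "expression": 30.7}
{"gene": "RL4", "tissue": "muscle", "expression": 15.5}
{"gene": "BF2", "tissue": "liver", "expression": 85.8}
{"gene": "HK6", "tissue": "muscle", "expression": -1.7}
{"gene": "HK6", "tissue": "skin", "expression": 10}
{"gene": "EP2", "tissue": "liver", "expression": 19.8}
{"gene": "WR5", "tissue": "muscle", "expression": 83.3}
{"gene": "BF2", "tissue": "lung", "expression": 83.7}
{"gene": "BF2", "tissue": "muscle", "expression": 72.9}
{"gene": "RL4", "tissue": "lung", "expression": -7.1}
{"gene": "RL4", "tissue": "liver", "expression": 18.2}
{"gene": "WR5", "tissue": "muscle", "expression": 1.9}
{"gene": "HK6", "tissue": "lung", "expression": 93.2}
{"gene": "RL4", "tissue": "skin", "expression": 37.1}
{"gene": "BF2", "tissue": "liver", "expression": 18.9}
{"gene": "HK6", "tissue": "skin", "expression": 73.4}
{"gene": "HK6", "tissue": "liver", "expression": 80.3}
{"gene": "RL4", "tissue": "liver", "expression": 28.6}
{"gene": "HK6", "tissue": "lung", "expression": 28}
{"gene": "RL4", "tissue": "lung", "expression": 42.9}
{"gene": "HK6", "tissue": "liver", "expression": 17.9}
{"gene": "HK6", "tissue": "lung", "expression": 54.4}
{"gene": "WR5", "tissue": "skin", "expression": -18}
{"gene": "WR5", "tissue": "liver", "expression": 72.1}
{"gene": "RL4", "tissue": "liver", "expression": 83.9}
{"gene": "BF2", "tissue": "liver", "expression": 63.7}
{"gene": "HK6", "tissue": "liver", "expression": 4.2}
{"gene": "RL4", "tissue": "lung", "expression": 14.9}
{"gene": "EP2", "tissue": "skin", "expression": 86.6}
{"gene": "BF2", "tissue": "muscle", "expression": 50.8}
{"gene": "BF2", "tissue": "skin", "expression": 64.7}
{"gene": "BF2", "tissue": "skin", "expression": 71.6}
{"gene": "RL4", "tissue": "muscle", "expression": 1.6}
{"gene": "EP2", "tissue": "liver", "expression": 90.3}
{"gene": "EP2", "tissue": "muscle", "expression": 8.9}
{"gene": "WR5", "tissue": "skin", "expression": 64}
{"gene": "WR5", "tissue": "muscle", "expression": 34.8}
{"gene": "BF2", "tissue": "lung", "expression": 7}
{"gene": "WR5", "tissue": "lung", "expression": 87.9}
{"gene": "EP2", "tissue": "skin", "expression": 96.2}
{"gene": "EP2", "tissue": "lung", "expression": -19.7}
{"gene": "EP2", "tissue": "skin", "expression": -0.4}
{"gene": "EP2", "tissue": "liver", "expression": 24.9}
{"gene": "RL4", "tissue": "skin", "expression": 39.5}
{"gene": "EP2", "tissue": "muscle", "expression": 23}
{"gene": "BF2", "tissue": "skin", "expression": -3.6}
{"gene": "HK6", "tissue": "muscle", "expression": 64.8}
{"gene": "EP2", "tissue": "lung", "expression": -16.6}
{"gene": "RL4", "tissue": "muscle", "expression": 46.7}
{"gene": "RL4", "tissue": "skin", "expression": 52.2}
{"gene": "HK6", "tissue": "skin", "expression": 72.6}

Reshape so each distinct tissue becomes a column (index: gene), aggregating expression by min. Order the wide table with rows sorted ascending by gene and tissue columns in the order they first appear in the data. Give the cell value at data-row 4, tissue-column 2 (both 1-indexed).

With rows sorted ascending by gene, row 4 is gene=RL4. tissue columns in first-appearance order: lung, muscle, liver, skin; column 2 is muscle.
Long rows with gene=RL4, tissue=muscle: min(15.5, 1.6, 46.7) = 1.6.

1.6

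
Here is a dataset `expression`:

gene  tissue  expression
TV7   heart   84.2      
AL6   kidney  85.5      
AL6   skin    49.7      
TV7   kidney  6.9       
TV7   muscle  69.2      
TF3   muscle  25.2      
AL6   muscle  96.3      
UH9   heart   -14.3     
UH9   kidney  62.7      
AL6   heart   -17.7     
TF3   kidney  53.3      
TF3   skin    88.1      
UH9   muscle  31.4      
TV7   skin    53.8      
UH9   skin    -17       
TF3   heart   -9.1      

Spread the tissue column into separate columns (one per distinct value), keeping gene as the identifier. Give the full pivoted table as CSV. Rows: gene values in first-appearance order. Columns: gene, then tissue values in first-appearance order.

Columns: gene plus the 4 distinct tissue values (heart, kidney, skin, muscle).
For example, row TV7 column heart takes expression=84.2 from the long row (TV7, heart).

gene,heart,kidney,skin,muscle
TV7,84.2,6.9,53.8,69.2
AL6,-17.7,85.5,49.7,96.3
TF3,-9.1,53.3,88.1,25.2
UH9,-14.3,62.7,-17,31.4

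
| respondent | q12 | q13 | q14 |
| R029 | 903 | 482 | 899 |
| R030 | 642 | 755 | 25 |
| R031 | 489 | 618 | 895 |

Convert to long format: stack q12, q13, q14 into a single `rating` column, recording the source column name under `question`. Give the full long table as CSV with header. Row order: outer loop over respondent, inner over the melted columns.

respondent,question,rating
R029,q12,903
R029,q13,482
R029,q14,899
R030,q12,642
R030,q13,755
R030,q14,25
R031,q12,489
R031,q13,618
R031,q14,895

Each (respondent, column) pair becomes one row: 3 × 3 = 9 rows.
For example, (R029, q12) → rating=903.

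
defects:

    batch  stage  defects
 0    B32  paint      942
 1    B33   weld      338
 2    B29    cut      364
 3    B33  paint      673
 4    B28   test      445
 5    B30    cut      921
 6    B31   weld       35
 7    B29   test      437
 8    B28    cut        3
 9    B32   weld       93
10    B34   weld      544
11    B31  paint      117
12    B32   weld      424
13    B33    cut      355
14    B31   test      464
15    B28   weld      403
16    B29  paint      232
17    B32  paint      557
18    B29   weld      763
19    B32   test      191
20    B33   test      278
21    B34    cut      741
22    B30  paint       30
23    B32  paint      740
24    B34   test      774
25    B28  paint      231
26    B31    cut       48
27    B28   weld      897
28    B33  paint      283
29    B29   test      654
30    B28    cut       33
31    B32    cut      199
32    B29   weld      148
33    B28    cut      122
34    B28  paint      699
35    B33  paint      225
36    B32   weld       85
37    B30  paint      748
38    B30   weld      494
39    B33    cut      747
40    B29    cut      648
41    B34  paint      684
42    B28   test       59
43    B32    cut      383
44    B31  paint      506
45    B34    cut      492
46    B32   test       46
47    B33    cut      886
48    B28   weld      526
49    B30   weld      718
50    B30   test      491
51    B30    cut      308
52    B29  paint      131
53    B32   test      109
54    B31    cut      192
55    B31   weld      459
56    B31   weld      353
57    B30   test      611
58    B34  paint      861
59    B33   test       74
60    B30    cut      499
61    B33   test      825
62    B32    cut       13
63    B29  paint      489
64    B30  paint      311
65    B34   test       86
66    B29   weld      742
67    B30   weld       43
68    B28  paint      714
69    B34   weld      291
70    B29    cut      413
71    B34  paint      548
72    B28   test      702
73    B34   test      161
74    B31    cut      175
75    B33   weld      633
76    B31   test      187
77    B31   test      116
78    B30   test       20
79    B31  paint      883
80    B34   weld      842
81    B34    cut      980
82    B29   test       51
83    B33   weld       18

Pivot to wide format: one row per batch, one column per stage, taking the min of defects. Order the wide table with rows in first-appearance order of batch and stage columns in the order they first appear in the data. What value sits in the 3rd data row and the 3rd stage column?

With rows in first-appearance order of batch, row 3 is batch=B29. stage columns in first-appearance order: paint, weld, cut, test; column 3 is cut.
Long rows with batch=B29, stage=cut: min(364, 648, 413) = 364.

364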